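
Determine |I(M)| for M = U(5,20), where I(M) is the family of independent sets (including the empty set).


Independent sets of U(5,20) are all subsets of size <= 5.
Count = (20 choose 0) + (20 choose 1) + (20 choose 2) + (20 choose 3) + (20 choose 4) + (20 choose 5)
     = 1 + 20 + 190 + 1140 + 4845 + 15504
     = 21700.

21700


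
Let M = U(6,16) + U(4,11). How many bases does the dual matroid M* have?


(M1+M2)* = M1* + M2*.
M1* = U(10,16), bases: C(16,10) = 8008.
M2* = U(7,11), bases: C(11,7) = 330.
|B(M*)| = 8008 * 330 = 2642640.

2642640


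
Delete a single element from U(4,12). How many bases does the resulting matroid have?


Deleting e from U(4,12) gives U(4,11) since n > r.
Bases of U(4,11) = (11 choose 4) = 330.

330


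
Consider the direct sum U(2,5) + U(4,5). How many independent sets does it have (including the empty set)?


For a direct sum, |I(M1+M2)| = |I(M1)| * |I(M2)|.
|I(U(2,5))| = sum C(5,k) for k=0..2 = 16.
|I(U(4,5))| = sum C(5,k) for k=0..4 = 31.
Total = 16 * 31 = 496.

496


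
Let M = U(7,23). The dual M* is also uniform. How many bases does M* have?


The dual of U(r,n) is U(n-r, n) = U(16,23).
Bases of U(16,23) are all (16)-element subsets.
|B(M*)| = C(23,16) = 23! / (16! * 7!) = 245157.

245157


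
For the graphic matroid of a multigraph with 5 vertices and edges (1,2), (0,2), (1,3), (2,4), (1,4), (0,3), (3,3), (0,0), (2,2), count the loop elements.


In a graphic matroid, a loop is a self-loop edge (u,u) with rank 0.
Examining all 9 edges for self-loops...
Self-loops found: (3,3), (0,0), (2,2)
Number of loops = 3.

3


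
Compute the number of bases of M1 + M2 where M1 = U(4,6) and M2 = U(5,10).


Bases of a direct sum M1 + M2: |B| = |B(M1)| * |B(M2)|.
|B(U(4,6))| = C(6,4) = 15.
|B(U(5,10))| = C(10,5) = 252.
Total bases = 15 * 252 = 3780.

3780


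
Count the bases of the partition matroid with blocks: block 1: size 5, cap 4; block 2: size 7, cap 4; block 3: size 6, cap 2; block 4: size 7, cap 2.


A basis picks exactly ci elements from block i.
Number of bases = product of C(|Si|, ci).
= C(5,4) * C(7,4) * C(6,2) * C(7,2)
= 5 * 35 * 15 * 21
= 55125.

55125


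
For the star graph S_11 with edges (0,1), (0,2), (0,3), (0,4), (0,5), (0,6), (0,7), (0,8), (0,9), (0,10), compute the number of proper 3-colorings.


P(tree, k) = k * (k-1)^(10) for any tree on 11 vertices.
P(3) = 3 * 2^10 = 3 * 1024 = 3072.

3072


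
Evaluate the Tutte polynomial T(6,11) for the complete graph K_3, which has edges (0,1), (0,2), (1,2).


T(K_3; x,y) = x^2 + x + y.
T(6,11) = 36 + 6 + 11 = 53.

53


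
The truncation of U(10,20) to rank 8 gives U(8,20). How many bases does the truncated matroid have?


Truncating U(10,20) to rank 8 gives U(8,20).
Bases of U(8,20) are all 8-element subsets of 20 elements.
Number of bases = C(20,8) = 125970.

125970


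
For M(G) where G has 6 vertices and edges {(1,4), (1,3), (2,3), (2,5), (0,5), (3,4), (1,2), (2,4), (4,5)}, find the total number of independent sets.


An independent set in a graphic matroid is an acyclic edge subset.
G has 6 vertices and 9 edges.
Enumerate all 2^9 = 512 subsets, checking for acyclicity.
Total independent sets = 256.

256


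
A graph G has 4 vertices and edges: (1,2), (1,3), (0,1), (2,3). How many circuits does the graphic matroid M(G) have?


A circuit in a graphic matroid = edge set of a simple cycle.
G has 4 vertices and 4 edges.
Enumerating all minimal edge subsets forming cycles...
Total circuits found: 1.

1


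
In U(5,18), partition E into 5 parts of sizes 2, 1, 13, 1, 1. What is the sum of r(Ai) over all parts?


r(Ai) = min(|Ai|, 5) for each part.
Sum = min(2,5) + min(1,5) + min(13,5) + min(1,5) + min(1,5)
    = 2 + 1 + 5 + 1 + 1
    = 10.

10


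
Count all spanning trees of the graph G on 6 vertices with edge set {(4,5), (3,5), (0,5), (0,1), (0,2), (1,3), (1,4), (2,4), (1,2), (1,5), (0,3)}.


By Kirchhoff's matrix tree theorem, the number of spanning trees equals
the determinant of any cofactor of the Laplacian matrix L.
G has 6 vertices and 11 edges.
Computing the (5 x 5) cofactor determinant gives 209.

209


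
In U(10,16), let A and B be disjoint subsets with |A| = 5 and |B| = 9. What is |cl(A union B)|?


|A union B| = 5 + 9 = 14 (disjoint).
In U(10,16), cl(S) = S if |S| < 10, else cl(S) = E.
Since 14 >= 10, cl(A union B) = E.
|cl(A union B)| = 16.

16


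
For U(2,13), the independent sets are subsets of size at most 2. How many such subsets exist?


Independent sets of U(2,13) are all subsets of size <= 2.
Count = C(13,0) + C(13,1) + C(13,2)
     = 1 + 13 + 78
     = 92.

92


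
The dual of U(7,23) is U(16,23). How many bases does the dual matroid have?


The dual of U(r,n) is U(n-r, n) = U(16,23).
Bases of U(16,23) are all (16)-element subsets.
|B(M*)| = C(23,16) = 245157.

245157


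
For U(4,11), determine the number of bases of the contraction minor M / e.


Contracting e from U(4,11) gives U(3,10).
Bases of U(3,10) = (10 choose 3) = 120.

120


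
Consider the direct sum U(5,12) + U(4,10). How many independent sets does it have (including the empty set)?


For a direct sum, |I(M1+M2)| = |I(M1)| * |I(M2)|.
|I(U(5,12))| = sum C(12,k) for k=0..5 = 1586.
|I(U(4,10))| = sum C(10,k) for k=0..4 = 386.
Total = 1586 * 386 = 612196.

612196


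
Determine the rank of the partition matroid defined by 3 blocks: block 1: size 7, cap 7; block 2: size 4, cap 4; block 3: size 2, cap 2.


Rank of a partition matroid = sum of min(|Si|, ci) for each block.
= min(7,7) + min(4,4) + min(2,2)
= 7 + 4 + 2
= 13.

13


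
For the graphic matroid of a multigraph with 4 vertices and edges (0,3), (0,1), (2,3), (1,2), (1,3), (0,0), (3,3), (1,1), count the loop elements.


In a graphic matroid, a loop is a self-loop edge (u,u) with rank 0.
Examining all 8 edges for self-loops...
Self-loops found: (0,0), (3,3), (1,1)
Number of loops = 3.

3


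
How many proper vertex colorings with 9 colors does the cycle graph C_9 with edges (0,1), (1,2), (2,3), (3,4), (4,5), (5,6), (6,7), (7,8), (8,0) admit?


P(C_9, k) = (k-1)^9 + (-1)^9*(k-1).
P(9) = (8)^9 - 8
= 134217728 - 8 = 134217720.

134217720


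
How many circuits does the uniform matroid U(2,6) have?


In U(2,6), circuits are the (3)-element subsets.
Any set of 3 elements is dependent, and removing any one element gives
an independent set of size 2, so it is a minimal dependent set.
Number of circuits = C(6,3) = 6! / (3! * 3!) = 20.

20


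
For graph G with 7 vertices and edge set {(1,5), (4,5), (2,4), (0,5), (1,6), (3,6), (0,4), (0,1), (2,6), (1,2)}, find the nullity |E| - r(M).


Cycle rank (nullity) = |E| - r(M) = |E| - (|V| - c).
|E| = 10, |V| = 7, c = 1.
Nullity = 10 - (7 - 1) = 10 - 6 = 4.

4


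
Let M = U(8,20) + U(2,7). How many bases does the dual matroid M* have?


(M1+M2)* = M1* + M2*.
M1* = U(12,20), bases: C(20,12) = 125970.
M2* = U(5,7), bases: C(7,5) = 21.
|B(M*)| = 125970 * 21 = 2645370.

2645370


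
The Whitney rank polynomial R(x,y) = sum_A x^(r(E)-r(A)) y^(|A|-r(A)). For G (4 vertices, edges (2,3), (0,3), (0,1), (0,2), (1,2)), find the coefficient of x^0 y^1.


R(x,y) = sum over A in 2^E of x^(r(E)-r(A)) * y^(|A|-r(A)).
G has 4 vertices, 5 edges. r(E) = 3.
Enumerate all 2^5 = 32 subsets.
Count subsets with r(E)-r(A)=0 and |A|-r(A)=1: 5.

5


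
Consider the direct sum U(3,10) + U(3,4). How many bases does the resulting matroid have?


Bases of a direct sum M1 + M2: |B| = |B(M1)| * |B(M2)|.
|B(U(3,10))| = C(10,3) = 120.
|B(U(3,4))| = C(4,3) = 4.
Total bases = 120 * 4 = 480.

480


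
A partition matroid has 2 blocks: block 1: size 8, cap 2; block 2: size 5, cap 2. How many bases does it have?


A basis picks exactly ci elements from block i.
Number of bases = product of C(|Si|, ci).
= C(8,2) * C(5,2)
= 28 * 10
= 280.

280


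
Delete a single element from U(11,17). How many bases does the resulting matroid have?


Deleting e from U(11,17) gives U(11,16) since n > r.
Bases of U(11,16) = (16 choose 11) = 4368.

4368


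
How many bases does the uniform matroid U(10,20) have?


Bases of U(10,20) are all 10-element subsets of the 20-element ground set.
Number of bases = C(20,10).
C(20,10) = 20! / (10! * 10!) = 184756.

184756


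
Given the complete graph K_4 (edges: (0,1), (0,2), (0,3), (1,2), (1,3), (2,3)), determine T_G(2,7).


T(K_4; x,y) = x^3 + 3x^2 + 4xy + 2x + y^3 + 3y^2 + 2y.
Substituting x=2, y=7:
= 8 + 12 + 56 + 4 + 343 + 147 + 14
= 584.

584


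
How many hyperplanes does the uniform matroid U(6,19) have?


Hyperplanes of U(6,19) are flats of rank 5.
In a uniform matroid, these are exactly the (5)-element subsets.
Count = C(19,5) = 11628.

11628


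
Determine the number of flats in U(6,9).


Flats of U(6,9): every subset of size < 6 is a flat, plus E itself.
Count = (9 choose 0) + (9 choose 1) + (9 choose 2) + (9 choose 3) + (9 choose 4) + (9 choose 5) + 1
     = 1 + 9 + 36 + 84 + 126 + 126 + 1
     = 383.

383


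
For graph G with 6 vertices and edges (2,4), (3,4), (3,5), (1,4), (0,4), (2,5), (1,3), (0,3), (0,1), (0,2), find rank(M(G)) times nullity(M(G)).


r(M) = |V| - c = 6 - 1 = 5.
nullity = |E| - r(M) = 10 - 5 = 5.
Product = 5 * 5 = 25.

25


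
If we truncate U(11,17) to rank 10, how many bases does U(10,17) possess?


Truncating U(11,17) to rank 10 gives U(10,17).
Bases of U(10,17) are all 10-element subsets of 17 elements.
Number of bases = C(17,10) = 19448.

19448


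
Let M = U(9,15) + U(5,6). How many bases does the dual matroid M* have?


(M1+M2)* = M1* + M2*.
M1* = U(6,15), bases: C(15,6) = 5005.
M2* = U(1,6), bases: C(6,1) = 6.
|B(M*)| = 5005 * 6 = 30030.

30030


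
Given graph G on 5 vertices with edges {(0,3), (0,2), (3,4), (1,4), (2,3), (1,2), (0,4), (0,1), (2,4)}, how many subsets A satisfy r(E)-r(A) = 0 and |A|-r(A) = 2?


R(x,y) = sum over A in 2^E of x^(r(E)-r(A)) * y^(|A|-r(A)).
G has 5 vertices, 9 edges. r(E) = 4.
Enumerate all 2^9 = 512 subsets.
Count subsets with r(E)-r(A)=0 and |A|-r(A)=2: 82.

82


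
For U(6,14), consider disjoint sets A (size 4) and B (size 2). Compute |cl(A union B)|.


|A union B| = 4 + 2 = 6 (disjoint).
In U(6,14), cl(S) = S if |S| < 6, else cl(S) = E.
Since 6 >= 6, cl(A union B) = E.
|cl(A union B)| = 14.

14


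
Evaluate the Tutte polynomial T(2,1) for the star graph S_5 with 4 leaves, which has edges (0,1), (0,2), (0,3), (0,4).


A star on 5 vertices is a tree with 4 edges.
T(x,y) = x^(4) for any tree.
T(2,1) = 2^4 = 16.

16


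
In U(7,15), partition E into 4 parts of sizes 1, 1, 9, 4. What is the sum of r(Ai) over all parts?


r(Ai) = min(|Ai|, 7) for each part.
Sum = min(1,7) + min(1,7) + min(9,7) + min(4,7)
    = 1 + 1 + 7 + 4
    = 13.

13


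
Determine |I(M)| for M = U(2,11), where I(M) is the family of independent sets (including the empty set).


Independent sets of U(2,11) are all subsets of size <= 2.
Count = C(11,0) + C(11,1) + C(11,2)
     = 1 + 11 + 55
     = 67.

67


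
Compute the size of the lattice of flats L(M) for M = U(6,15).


Flats of U(6,15): every subset of size < 6 is a flat, plus E itself.
Count = C(15,0) + C(15,1) + C(15,2) + C(15,3) + C(15,4) + C(15,5) + 1
     = 1 + 15 + 105 + 455 + 1365 + 3003 + 1
     = 4945.

4945


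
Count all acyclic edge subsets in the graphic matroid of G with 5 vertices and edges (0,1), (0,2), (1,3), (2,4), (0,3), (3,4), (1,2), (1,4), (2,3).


An independent set in a graphic matroid is an acyclic edge subset.
G has 5 vertices and 9 edges.
Enumerate all 2^9 = 512 subsets, checking for acyclicity.
Total independent sets = 198.

198


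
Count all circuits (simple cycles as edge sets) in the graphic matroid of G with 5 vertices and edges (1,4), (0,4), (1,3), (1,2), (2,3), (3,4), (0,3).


A circuit in a graphic matroid = edge set of a simple cycle.
G has 5 vertices and 7 edges.
Enumerating all minimal edge subsets forming cycles...
Total circuits found: 6.

6


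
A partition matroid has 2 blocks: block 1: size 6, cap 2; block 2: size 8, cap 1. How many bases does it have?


A basis picks exactly ci elements from block i.
Number of bases = product of C(|Si|, ci).
= C(6,2) * C(8,1)
= 15 * 8
= 120.

120


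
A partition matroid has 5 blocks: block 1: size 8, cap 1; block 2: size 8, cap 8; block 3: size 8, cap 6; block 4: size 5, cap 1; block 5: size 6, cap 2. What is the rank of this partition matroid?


Rank of a partition matroid = sum of min(|Si|, ci) for each block.
= min(8,1) + min(8,8) + min(8,6) + min(5,1) + min(6,2)
= 1 + 8 + 6 + 1 + 2
= 18.

18


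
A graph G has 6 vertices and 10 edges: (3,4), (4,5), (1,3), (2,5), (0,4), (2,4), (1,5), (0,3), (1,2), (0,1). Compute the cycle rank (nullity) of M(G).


Cycle rank (nullity) = |E| - r(M) = |E| - (|V| - c).
|E| = 10, |V| = 6, c = 1.
Nullity = 10 - (6 - 1) = 10 - 5 = 5.

5


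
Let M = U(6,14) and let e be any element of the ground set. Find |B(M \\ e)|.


Deleting e from U(6,14) gives U(6,13) since n > r.
Bases of U(6,13) = C(13,6) = 1716.

1716


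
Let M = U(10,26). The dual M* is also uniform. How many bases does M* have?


The dual of U(r,n) is U(n-r, n) = U(16,26).
Bases of U(16,26) are all (16)-element subsets.
|B(M*)| = (26 choose 16) = 5311735.

5311735


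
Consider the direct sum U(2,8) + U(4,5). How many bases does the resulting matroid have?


Bases of a direct sum M1 + M2: |B| = |B(M1)| * |B(M2)|.
|B(U(2,8))| = C(8,2) = 28.
|B(U(4,5))| = C(5,4) = 5.
Total bases = 28 * 5 = 140.

140


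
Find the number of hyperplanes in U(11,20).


Hyperplanes of U(11,20) are flats of rank 10.
In a uniform matroid, these are exactly the (10)-element subsets.
Count = C(20,10) = 184756.

184756


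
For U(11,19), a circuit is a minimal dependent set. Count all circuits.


In U(11,19), circuits are the (12)-element subsets.
Any set of 12 elements is dependent, and removing any one element gives
an independent set of size 11, so it is a minimal dependent set.
Number of circuits = C(19,12) = 19! / (12! * 7!) = 50388.

50388


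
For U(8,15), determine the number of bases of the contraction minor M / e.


Contracting e from U(8,15) gives U(7,14).
Bases of U(7,14) = C(14,7) = 3432.

3432


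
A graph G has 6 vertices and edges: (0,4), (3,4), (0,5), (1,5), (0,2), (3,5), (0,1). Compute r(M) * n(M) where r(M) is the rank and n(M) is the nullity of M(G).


r(M) = |V| - c = 6 - 1 = 5.
nullity = |E| - r(M) = 7 - 5 = 2.
Product = 5 * 2 = 10.

10


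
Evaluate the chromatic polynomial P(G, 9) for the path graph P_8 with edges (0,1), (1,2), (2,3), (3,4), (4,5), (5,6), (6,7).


P(P_8, k) = k * (k-1)^(7).
P(9) = 9 * 8^7 = 9 * 2097152 = 18874368.

18874368


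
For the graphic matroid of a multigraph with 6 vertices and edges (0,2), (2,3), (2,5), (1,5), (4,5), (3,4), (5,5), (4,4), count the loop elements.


In a graphic matroid, a loop is a self-loop edge (u,u) with rank 0.
Examining all 8 edges for self-loops...
Self-loops found: (5,5), (4,4)
Number of loops = 2.

2


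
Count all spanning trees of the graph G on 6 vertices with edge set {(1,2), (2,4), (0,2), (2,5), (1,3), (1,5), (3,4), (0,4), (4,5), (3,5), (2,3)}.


By Kirchhoff's matrix tree theorem, the number of spanning trees equals
the determinant of any cofactor of the Laplacian matrix L.
G has 6 vertices and 11 edges.
Computing the (5 x 5) cofactor determinant gives 185.

185


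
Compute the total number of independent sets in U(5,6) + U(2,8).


For a direct sum, |I(M1+M2)| = |I(M1)| * |I(M2)|.
|I(U(5,6))| = sum C(6,k) for k=0..5 = 63.
|I(U(2,8))| = sum C(8,k) for k=0..2 = 37.
Total = 63 * 37 = 2331.

2331


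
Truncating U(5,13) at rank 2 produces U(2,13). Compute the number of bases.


Truncating U(5,13) to rank 2 gives U(2,13).
Bases of U(2,13) are all 2-element subsets of 13 elements.
Number of bases = C(13,2) = (13 * 12) / (1 * 2) = 78.

78


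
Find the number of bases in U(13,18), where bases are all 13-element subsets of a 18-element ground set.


Bases of U(13,18) are all 13-element subsets of the 18-element ground set.
Number of bases = C(18,13).
C(18,13) = 18! / (13! * 5!) = 8568.

8568


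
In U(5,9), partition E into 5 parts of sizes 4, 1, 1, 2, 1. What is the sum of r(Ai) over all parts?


r(Ai) = min(|Ai|, 5) for each part.
Sum = min(4,5) + min(1,5) + min(1,5) + min(2,5) + min(1,5)
    = 4 + 1 + 1 + 2 + 1
    = 9.

9


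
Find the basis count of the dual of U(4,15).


The dual of U(r,n) is U(n-r, n) = U(11,15).
Bases of U(11,15) are all (11)-element subsets.
|B(M*)| = C(15,11) = 1365.

1365


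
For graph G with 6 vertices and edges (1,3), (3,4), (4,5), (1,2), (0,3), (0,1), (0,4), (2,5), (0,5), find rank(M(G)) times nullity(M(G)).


r(M) = |V| - c = 6 - 1 = 5.
nullity = |E| - r(M) = 9 - 5 = 4.
Product = 5 * 4 = 20.

20


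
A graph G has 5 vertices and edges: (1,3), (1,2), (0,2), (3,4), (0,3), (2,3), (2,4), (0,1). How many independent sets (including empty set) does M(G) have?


An independent set in a graphic matroid is an acyclic edge subset.
G has 5 vertices and 8 edges.
Enumerate all 2^8 = 256 subsets, checking for acyclicity.
Total independent sets = 128.

128


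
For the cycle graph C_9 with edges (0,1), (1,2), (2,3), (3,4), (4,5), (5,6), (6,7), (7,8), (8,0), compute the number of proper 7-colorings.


P(C_9, k) = (k-1)^9 + (-1)^9*(k-1).
P(7) = (6)^9 - 6
= 10077696 - 6 = 10077690.

10077690


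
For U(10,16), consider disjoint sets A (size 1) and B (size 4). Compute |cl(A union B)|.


|A union B| = 1 + 4 = 5 (disjoint).
In U(10,16), cl(S) = S if |S| < 10, else cl(S) = E.
Since 5 < 10, cl(A union B) = A union B.
|cl(A union B)| = 5.

5


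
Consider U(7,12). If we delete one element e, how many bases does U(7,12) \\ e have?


Deleting e from U(7,12) gives U(7,11) since n > r.
Bases of U(7,11) = C(11,7) = 11! / (7! * 4!) = 330.

330


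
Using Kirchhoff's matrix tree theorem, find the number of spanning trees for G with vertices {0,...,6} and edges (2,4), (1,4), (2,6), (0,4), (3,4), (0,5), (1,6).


By Kirchhoff's matrix tree theorem, the number of spanning trees equals
the determinant of any cofactor of the Laplacian matrix L.
G has 7 vertices and 7 edges.
Computing the (6 x 6) cofactor determinant gives 4.

4


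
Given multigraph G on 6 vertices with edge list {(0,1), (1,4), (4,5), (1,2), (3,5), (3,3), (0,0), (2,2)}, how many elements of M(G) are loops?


In a graphic matroid, a loop is a self-loop edge (u,u) with rank 0.
Examining all 8 edges for self-loops...
Self-loops found: (3,3), (0,0), (2,2)
Number of loops = 3.

3


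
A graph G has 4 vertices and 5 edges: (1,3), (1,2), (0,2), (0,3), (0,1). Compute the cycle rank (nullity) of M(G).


Cycle rank (nullity) = |E| - r(M) = |E| - (|V| - c).
|E| = 5, |V| = 4, c = 1.
Nullity = 5 - (4 - 1) = 5 - 3 = 2.

2


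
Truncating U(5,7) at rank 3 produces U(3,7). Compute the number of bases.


Truncating U(5,7) to rank 3 gives U(3,7).
Bases of U(3,7) are all 3-element subsets of 7 elements.
Number of bases = C(7,3) = (7 * 6 * 5) / (1 * 2 * 3) = 35.

35


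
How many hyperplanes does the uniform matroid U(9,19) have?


Hyperplanes of U(9,19) are flats of rank 8.
In a uniform matroid, these are exactly the (8)-element subsets.
Count = C(19,8) = 19! / (8! * 11!) = 75582.

75582


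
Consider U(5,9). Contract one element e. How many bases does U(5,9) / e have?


Contracting e from U(5,9) gives U(4,8).
Bases of U(4,8) = (8 choose 4) = 70.

70


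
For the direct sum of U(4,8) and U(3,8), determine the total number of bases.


Bases of a direct sum M1 + M2: |B| = |B(M1)| * |B(M2)|.
|B(U(4,8))| = C(8,4) = 70.
|B(U(3,8))| = C(8,3) = 56.
Total bases = 70 * 56 = 3920.

3920


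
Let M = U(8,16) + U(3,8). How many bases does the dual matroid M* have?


(M1+M2)* = M1* + M2*.
M1* = U(8,16), bases: C(16,8) = 12870.
M2* = U(5,8), bases: C(8,5) = 56.
|B(M*)| = 12870 * 56 = 720720.

720720


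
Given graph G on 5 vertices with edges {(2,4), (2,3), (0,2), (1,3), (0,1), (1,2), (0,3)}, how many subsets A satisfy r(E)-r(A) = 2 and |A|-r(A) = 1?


R(x,y) = sum over A in 2^E of x^(r(E)-r(A)) * y^(|A|-r(A)).
G has 5 vertices, 7 edges. r(E) = 4.
Enumerate all 2^7 = 128 subsets.
Count subsets with r(E)-r(A)=2 and |A|-r(A)=1: 4.

4


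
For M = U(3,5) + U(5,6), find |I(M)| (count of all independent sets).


For a direct sum, |I(M1+M2)| = |I(M1)| * |I(M2)|.
|I(U(3,5))| = sum C(5,k) for k=0..3 = 26.
|I(U(5,6))| = sum C(6,k) for k=0..5 = 63.
Total = 26 * 63 = 1638.

1638


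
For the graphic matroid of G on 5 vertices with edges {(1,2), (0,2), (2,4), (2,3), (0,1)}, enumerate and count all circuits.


A circuit in a graphic matroid = edge set of a simple cycle.
G has 5 vertices and 5 edges.
Enumerating all minimal edge subsets forming cycles...
Total circuits found: 1.

1


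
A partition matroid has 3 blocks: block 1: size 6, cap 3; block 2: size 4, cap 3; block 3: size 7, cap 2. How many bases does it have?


A basis picks exactly ci elements from block i.
Number of bases = product of C(|Si|, ci).
= C(6,3) * C(4,3) * C(7,2)
= 20 * 4 * 21
= 1680.

1680


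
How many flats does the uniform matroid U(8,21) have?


Flats of U(8,21): every subset of size < 8 is a flat, plus E itself.
Count = C(21,0) + C(21,1) + C(21,2) + C(21,3) + C(21,4) + C(21,5) + C(21,6) + C(21,7) + 1
     = 1 + 21 + 210 + 1330 + 5985 + 20349 + 54264 + 116280 + 1
     = 198441.

198441


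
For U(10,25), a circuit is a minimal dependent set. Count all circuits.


In U(10,25), circuits are the (11)-element subsets.
Any set of 11 elements is dependent, and removing any one element gives
an independent set of size 10, so it is a minimal dependent set.
Number of circuits = C(25,11) = 4457400.

4457400


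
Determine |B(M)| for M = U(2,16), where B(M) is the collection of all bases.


Bases of U(2,16) are all 2-element subsets of the 16-element ground set.
Number of bases = C(16,2).
C(16,2) = 16! / (2! * 14!) = 120.

120


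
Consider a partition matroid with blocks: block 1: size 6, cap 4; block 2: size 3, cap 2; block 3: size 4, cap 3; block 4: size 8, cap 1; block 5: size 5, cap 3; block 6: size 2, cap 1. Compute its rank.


Rank of a partition matroid = sum of min(|Si|, ci) for each block.
= min(6,4) + min(3,2) + min(4,3) + min(8,1) + min(5,3) + min(2,1)
= 4 + 2 + 3 + 1 + 3 + 1
= 14.

14


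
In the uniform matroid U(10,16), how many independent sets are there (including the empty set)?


Independent sets of U(10,16) are all subsets of size <= 10.
Count = C(16,0) + C(16,1) + C(16,2) + C(16,3) + C(16,4) + C(16,5) + C(16,6) + C(16,7) + C(16,8) + C(16,9) + C(16,10)
     = 1 + 16 + 120 + 560 + 1820 + 4368 + 8008 + 11440 + 12870 + 11440 + 8008
     = 58651.

58651


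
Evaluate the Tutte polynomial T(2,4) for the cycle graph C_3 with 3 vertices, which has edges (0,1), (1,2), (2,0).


T(C_3; x,y) = x + x^2 + ... + x^(2) + y.
T(2,4) = 2^1 + 2^2 + 4
= 2 + 4 + 4
= 10.

10


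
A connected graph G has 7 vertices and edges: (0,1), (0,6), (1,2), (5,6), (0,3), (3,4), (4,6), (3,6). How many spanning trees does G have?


By Kirchhoff's matrix tree theorem, the number of spanning trees equals
the determinant of any cofactor of the Laplacian matrix L.
G has 7 vertices and 8 edges.
Computing the (6 x 6) cofactor determinant gives 8.

8


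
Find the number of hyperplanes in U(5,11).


Hyperplanes of U(5,11) are flats of rank 4.
In a uniform matroid, these are exactly the (4)-element subsets.
Count = C(11,4) = (11 * 10 * 9 * 8) / (1 * 2 * 3 * 4) = 330.

330


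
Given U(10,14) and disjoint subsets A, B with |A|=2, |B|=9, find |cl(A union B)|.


|A union B| = 2 + 9 = 11 (disjoint).
In U(10,14), cl(S) = S if |S| < 10, else cl(S) = E.
Since 11 >= 10, cl(A union B) = E.
|cl(A union B)| = 14.

14


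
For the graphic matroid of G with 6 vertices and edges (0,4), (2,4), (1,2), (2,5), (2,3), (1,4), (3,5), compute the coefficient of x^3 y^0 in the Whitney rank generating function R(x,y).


R(x,y) = sum over A in 2^E of x^(r(E)-r(A)) * y^(|A|-r(A)).
G has 6 vertices, 7 edges. r(E) = 5.
Enumerate all 2^7 = 128 subsets.
Count subsets with r(E)-r(A)=3 and |A|-r(A)=0: 21.

21


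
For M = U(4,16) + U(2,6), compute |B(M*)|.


(M1+M2)* = M1* + M2*.
M1* = U(12,16), bases: C(16,12) = 1820.
M2* = U(4,6), bases: C(6,4) = 15.
|B(M*)| = 1820 * 15 = 27300.

27300


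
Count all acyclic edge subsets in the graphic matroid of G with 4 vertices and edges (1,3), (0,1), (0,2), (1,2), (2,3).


An independent set in a graphic matroid is an acyclic edge subset.
G has 4 vertices and 5 edges.
Enumerate all 2^5 = 32 subsets, checking for acyclicity.
Total independent sets = 24.

24


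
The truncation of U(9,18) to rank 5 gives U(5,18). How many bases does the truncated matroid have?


Truncating U(9,18) to rank 5 gives U(5,18).
Bases of U(5,18) are all 5-element subsets of 18 elements.
Number of bases = C(18,5) = 8568.

8568


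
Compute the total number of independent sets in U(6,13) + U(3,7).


For a direct sum, |I(M1+M2)| = |I(M1)| * |I(M2)|.
|I(U(6,13))| = sum C(13,k) for k=0..6 = 4096.
|I(U(3,7))| = sum C(7,k) for k=0..3 = 64.
Total = 4096 * 64 = 262144.

262144


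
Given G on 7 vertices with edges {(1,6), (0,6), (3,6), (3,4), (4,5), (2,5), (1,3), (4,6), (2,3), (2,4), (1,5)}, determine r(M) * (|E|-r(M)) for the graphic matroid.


r(M) = |V| - c = 7 - 1 = 6.
nullity = |E| - r(M) = 11 - 6 = 5.
Product = 6 * 5 = 30.

30


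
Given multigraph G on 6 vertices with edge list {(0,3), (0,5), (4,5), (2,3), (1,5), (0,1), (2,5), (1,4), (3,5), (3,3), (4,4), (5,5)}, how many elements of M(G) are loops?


In a graphic matroid, a loop is a self-loop edge (u,u) with rank 0.
Examining all 12 edges for self-loops...
Self-loops found: (3,3), (4,4), (5,5)
Number of loops = 3.

3


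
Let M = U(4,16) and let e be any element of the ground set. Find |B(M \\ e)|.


Deleting e from U(4,16) gives U(4,15) since n > r.
Bases of U(4,15) = C(15,4) = (15 * 14 * 13 * 12) / (1 * 2 * 3 * 4) = 1365.

1365


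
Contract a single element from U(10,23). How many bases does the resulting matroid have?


Contracting e from U(10,23) gives U(9,22).
Bases of U(9,22) = C(22,9) = 22! / (9! * 13!) = 497420.

497420


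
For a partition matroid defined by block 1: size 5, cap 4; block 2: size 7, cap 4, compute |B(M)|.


A basis picks exactly ci elements from block i.
Number of bases = product of C(|Si|, ci).
= C(5,4) * C(7,4)
= 5 * 35
= 175.

175


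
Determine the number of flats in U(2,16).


Flats of U(2,16): every subset of size < 2 is a flat, plus E itself.
Count = (16 choose 0) + (16 choose 1) + 1
     = 1 + 16 + 1
     = 18.

18


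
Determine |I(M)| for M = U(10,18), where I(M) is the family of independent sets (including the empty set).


Independent sets of U(10,18) are all subsets of size <= 10.
Count = (18 choose 0) + (18 choose 1) + (18 choose 2) + (18 choose 3) + (18 choose 4) + (18 choose 5) + (18 choose 6) + (18 choose 7) + (18 choose 8) + (18 choose 9) + (18 choose 10)
     = 1 + 18 + 153 + 816 + 3060 + 8568 + 18564 + 31824 + 43758 + 48620 + 43758
     = 199140.

199140


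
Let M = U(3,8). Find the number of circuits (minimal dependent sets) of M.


In U(3,8), circuits are the (4)-element subsets.
Any set of 4 elements is dependent, and removing any one element gives
an independent set of size 3, so it is a minimal dependent set.
Number of circuits = C(8,4) = (8 * 7 * 6 * 5) / (1 * 2 * 3 * 4) = 70.

70


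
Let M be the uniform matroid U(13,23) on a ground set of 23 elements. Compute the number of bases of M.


Bases of U(13,23) are all 13-element subsets of the 23-element ground set.
Number of bases = C(23,13).
C(23,13) = 1144066.

1144066


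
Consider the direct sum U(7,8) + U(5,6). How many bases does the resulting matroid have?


Bases of a direct sum M1 + M2: |B| = |B(M1)| * |B(M2)|.
|B(U(7,8))| = C(8,7) = 8.
|B(U(5,6))| = C(6,5) = 6.
Total bases = 8 * 6 = 48.

48


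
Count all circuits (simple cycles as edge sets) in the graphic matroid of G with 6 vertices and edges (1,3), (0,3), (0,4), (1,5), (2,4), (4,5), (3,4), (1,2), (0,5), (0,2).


A circuit in a graphic matroid = edge set of a simple cycle.
G has 6 vertices and 10 edges.
Enumerating all minimal edge subsets forming cycles...
Total circuits found: 24.

24


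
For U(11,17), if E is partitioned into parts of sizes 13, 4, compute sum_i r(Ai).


r(Ai) = min(|Ai|, 11) for each part.
Sum = min(13,11) + min(4,11)
    = 11 + 4
    = 15.

15


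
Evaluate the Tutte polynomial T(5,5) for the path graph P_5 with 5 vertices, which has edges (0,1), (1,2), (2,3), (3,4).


A path on 5 vertices is a tree with 4 edges.
T(x,y) = x^(4) for any tree.
T(5,5) = 5^4 = 625.

625


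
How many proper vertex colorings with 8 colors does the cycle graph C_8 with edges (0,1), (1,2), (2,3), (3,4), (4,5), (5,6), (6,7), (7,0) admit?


P(C_8, k) = (k-1)^8 + (-1)^8*(k-1).
P(8) = (7)^8 + 7
= 5764801 + 7 = 5764808.

5764808


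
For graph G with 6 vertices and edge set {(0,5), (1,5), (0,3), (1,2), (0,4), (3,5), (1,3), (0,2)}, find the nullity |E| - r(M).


Cycle rank (nullity) = |E| - r(M) = |E| - (|V| - c).
|E| = 8, |V| = 6, c = 1.
Nullity = 8 - (6 - 1) = 8 - 5 = 3.

3


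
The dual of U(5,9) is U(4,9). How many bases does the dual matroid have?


The dual of U(r,n) is U(n-r, n) = U(4,9).
Bases of U(4,9) are all (4)-element subsets.
|B(M*)| = C(9,4) = (9 * 8 * 7 * 6) / (1 * 2 * 3 * 4) = 126.

126


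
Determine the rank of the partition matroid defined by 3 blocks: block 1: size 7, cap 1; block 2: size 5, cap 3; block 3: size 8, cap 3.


Rank of a partition matroid = sum of min(|Si|, ci) for each block.
= min(7,1) + min(5,3) + min(8,3)
= 1 + 3 + 3
= 7.

7


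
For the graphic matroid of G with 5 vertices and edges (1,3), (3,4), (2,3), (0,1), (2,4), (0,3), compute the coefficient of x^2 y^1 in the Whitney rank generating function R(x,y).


R(x,y) = sum over A in 2^E of x^(r(E)-r(A)) * y^(|A|-r(A)).
G has 5 vertices, 6 edges. r(E) = 4.
Enumerate all 2^6 = 64 subsets.
Count subsets with r(E)-r(A)=2 and |A|-r(A)=1: 2.

2


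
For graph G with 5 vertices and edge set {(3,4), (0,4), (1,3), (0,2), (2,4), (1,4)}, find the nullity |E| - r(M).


Cycle rank (nullity) = |E| - r(M) = |E| - (|V| - c).
|E| = 6, |V| = 5, c = 1.
Nullity = 6 - (5 - 1) = 6 - 4 = 2.

2


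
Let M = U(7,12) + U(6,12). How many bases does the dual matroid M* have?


(M1+M2)* = M1* + M2*.
M1* = U(5,12), bases: C(12,5) = 792.
M2* = U(6,12), bases: C(12,6) = 924.
|B(M*)| = 792 * 924 = 731808.

731808


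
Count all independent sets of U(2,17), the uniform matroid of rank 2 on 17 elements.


Independent sets of U(2,17) are all subsets of size <= 2.
Count = C(17,0) + C(17,1) + C(17,2)
     = 1 + 17 + 136
     = 154.

154


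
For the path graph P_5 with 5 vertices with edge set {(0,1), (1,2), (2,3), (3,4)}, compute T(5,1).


A path on 5 vertices is a tree with 4 edges.
T(x,y) = x^(4) for any tree.
T(5,1) = 5^4 = 625.

625


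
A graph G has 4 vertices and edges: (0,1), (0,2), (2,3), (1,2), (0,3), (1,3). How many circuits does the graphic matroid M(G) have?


A circuit in a graphic matroid = edge set of a simple cycle.
G has 4 vertices and 6 edges.
Enumerating all minimal edge subsets forming cycles...
Total circuits found: 7.

7


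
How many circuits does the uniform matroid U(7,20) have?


In U(7,20), circuits are the (8)-element subsets.
Any set of 8 elements is dependent, and removing any one element gives
an independent set of size 7, so it is a minimal dependent set.
Number of circuits = C(20,8) = 125970.

125970


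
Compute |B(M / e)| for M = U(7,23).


Contracting e from U(7,23) gives U(6,22).
Bases of U(6,22) = (22 choose 6) = 74613.

74613


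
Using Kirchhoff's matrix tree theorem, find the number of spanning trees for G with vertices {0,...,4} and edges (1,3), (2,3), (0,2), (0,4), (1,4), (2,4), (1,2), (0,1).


By Kirchhoff's matrix tree theorem, the number of spanning trees equals
the determinant of any cofactor of the Laplacian matrix L.
G has 5 vertices and 8 edges.
Computing the (4 x 4) cofactor determinant gives 40.

40


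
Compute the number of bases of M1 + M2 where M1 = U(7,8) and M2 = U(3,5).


Bases of a direct sum M1 + M2: |B| = |B(M1)| * |B(M2)|.
|B(U(7,8))| = C(8,7) = 8.
|B(U(3,5))| = C(5,3) = 10.
Total bases = 8 * 10 = 80.

80


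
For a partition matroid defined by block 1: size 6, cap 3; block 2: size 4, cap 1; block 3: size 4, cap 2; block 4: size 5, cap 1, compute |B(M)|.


A basis picks exactly ci elements from block i.
Number of bases = product of C(|Si|, ci).
= C(6,3) * C(4,1) * C(4,2) * C(5,1)
= 20 * 4 * 6 * 5
= 2400.

2400


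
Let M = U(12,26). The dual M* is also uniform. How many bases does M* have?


The dual of U(r,n) is U(n-r, n) = U(14,26).
Bases of U(14,26) are all (14)-element subsets.
|B(M*)| = (26 choose 14) = 9657700.

9657700


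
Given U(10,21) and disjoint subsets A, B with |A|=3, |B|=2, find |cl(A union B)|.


|A union B| = 3 + 2 = 5 (disjoint).
In U(10,21), cl(S) = S if |S| < 10, else cl(S) = E.
Since 5 < 10, cl(A union B) = A union B.
|cl(A union B)| = 5.

5


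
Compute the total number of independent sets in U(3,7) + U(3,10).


For a direct sum, |I(M1+M2)| = |I(M1)| * |I(M2)|.
|I(U(3,7))| = sum C(7,k) for k=0..3 = 64.
|I(U(3,10))| = sum C(10,k) for k=0..3 = 176.
Total = 64 * 176 = 11264.

11264


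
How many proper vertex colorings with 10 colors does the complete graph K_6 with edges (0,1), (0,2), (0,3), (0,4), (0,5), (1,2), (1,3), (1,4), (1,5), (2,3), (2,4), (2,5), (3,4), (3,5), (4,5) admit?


P(K_6, k) = k(k-1)(k-2)...(k-5).
P(10) = (10) * (9) * (8) * (7) * (6) * (5) = 151200.

151200


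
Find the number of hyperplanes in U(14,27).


Hyperplanes of U(14,27) are flats of rank 13.
In a uniform matroid, these are exactly the (13)-element subsets.
Count = C(27,13) = 27! / (13! * 14!) = 20058300.

20058300


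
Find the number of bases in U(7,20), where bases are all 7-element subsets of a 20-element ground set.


Bases of U(7,20) are all 7-element subsets of the 20-element ground set.
Number of bases = C(20,7).
C(20,7) = 20! / (7! * 13!) = 77520.

77520


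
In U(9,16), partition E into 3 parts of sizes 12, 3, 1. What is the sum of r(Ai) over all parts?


r(Ai) = min(|Ai|, 9) for each part.
Sum = min(12,9) + min(3,9) + min(1,9)
    = 9 + 3 + 1
    = 13.

13


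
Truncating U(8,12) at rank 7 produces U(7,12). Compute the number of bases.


Truncating U(8,12) to rank 7 gives U(7,12).
Bases of U(7,12) are all 7-element subsets of 12 elements.
Number of bases = C(12,7) = 792.

792


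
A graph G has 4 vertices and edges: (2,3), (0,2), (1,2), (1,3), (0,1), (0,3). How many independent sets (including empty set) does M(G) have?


An independent set in a graphic matroid is an acyclic edge subset.
G has 4 vertices and 6 edges.
Enumerate all 2^6 = 64 subsets, checking for acyclicity.
Total independent sets = 38.

38


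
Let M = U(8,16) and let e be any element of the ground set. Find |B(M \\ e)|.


Deleting e from U(8,16) gives U(8,15) since n > r.
Bases of U(8,15) = C(15,8) = 15! / (8! * 7!) = 6435.

6435


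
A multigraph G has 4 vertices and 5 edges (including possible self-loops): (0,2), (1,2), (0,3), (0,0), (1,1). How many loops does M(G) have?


In a graphic matroid, a loop is a self-loop edge (u,u) with rank 0.
Examining all 5 edges for self-loops...
Self-loops found: (0,0), (1,1)
Number of loops = 2.

2


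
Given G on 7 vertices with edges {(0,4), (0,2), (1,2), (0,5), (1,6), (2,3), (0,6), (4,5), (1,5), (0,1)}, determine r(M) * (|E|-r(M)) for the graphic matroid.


r(M) = |V| - c = 7 - 1 = 6.
nullity = |E| - r(M) = 10 - 6 = 4.
Product = 6 * 4 = 24.

24


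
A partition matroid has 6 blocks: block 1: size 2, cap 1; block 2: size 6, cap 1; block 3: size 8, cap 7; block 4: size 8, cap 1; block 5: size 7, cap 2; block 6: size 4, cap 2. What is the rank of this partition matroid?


Rank of a partition matroid = sum of min(|Si|, ci) for each block.
= min(2,1) + min(6,1) + min(8,7) + min(8,1) + min(7,2) + min(4,2)
= 1 + 1 + 7 + 1 + 2 + 2
= 14.

14


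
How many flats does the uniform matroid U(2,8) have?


Flats of U(2,8): every subset of size < 2 is a flat, plus E itself.
Count = C(8,0) + C(8,1) + 1
     = 1 + 8 + 1
     = 10.

10


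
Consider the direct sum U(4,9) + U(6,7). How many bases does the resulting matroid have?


Bases of a direct sum M1 + M2: |B| = |B(M1)| * |B(M2)|.
|B(U(4,9))| = C(9,4) = 126.
|B(U(6,7))| = C(7,6) = 7.
Total bases = 126 * 7 = 882.

882


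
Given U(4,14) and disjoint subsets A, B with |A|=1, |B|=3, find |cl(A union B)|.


|A union B| = 1 + 3 = 4 (disjoint).
In U(4,14), cl(S) = S if |S| < 4, else cl(S) = E.
Since 4 >= 4, cl(A union B) = E.
|cl(A union B)| = 14.

14


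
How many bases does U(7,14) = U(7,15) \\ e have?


Deleting e from U(7,15) gives U(7,14) since n > r.
Bases of U(7,14) = C(14,7) = 3432.

3432


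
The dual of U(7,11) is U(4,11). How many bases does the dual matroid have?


The dual of U(r,n) is U(n-r, n) = U(4,11).
Bases of U(4,11) are all (4)-element subsets.
|B(M*)| = C(11,4) = (11 * 10 * 9 * 8) / (1 * 2 * 3 * 4) = 330.

330


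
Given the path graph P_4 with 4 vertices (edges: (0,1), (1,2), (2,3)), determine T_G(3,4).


A path on 4 vertices is a tree with 3 edges.
T(x,y) = x^(3) for any tree.
T(3,4) = 3^3 = 27.

27


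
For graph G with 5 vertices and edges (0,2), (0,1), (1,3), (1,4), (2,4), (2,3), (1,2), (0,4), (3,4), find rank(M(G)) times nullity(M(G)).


r(M) = |V| - c = 5 - 1 = 4.
nullity = |E| - r(M) = 9 - 4 = 5.
Product = 4 * 5 = 20.

20


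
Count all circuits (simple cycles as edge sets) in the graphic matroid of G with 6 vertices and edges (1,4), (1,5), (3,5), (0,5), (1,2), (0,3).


A circuit in a graphic matroid = edge set of a simple cycle.
G has 6 vertices and 6 edges.
Enumerating all minimal edge subsets forming cycles...
Total circuits found: 1.

1


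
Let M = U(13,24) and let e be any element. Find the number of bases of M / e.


Contracting e from U(13,24) gives U(12,23).
Bases of U(12,23) = (23 choose 12) = 1352078.

1352078


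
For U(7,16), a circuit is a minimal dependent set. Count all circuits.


In U(7,16), circuits are the (8)-element subsets.
Any set of 8 elements is dependent, and removing any one element gives
an independent set of size 7, so it is a minimal dependent set.
Number of circuits = C(16,8) = 16! / (8! * 8!) = 12870.

12870


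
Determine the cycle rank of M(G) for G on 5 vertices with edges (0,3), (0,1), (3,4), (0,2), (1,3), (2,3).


Cycle rank (nullity) = |E| - r(M) = |E| - (|V| - c).
|E| = 6, |V| = 5, c = 1.
Nullity = 6 - (5 - 1) = 6 - 4 = 2.

2


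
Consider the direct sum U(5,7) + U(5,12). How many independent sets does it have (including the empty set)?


For a direct sum, |I(M1+M2)| = |I(M1)| * |I(M2)|.
|I(U(5,7))| = sum C(7,k) for k=0..5 = 120.
|I(U(5,12))| = sum C(12,k) for k=0..5 = 1586.
Total = 120 * 1586 = 190320.

190320


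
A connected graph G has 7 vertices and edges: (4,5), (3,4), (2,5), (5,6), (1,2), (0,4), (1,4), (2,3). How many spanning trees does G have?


By Kirchhoff's matrix tree theorem, the number of spanning trees equals
the determinant of any cofactor of the Laplacian matrix L.
G has 7 vertices and 8 edges.
Computing the (6 x 6) cofactor determinant gives 12.

12


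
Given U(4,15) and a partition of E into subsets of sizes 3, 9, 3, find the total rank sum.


r(Ai) = min(|Ai|, 4) for each part.
Sum = min(3,4) + min(9,4) + min(3,4)
    = 3 + 4 + 3
    = 10.

10


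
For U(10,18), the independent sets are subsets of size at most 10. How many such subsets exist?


Independent sets of U(10,18) are all subsets of size <= 10.
Count = (18 choose 0) + (18 choose 1) + (18 choose 2) + (18 choose 3) + (18 choose 4) + (18 choose 5) + (18 choose 6) + (18 choose 7) + (18 choose 8) + (18 choose 9) + (18 choose 10)
     = 1 + 18 + 153 + 816 + 3060 + 8568 + 18564 + 31824 + 43758 + 48620 + 43758
     = 199140.

199140
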